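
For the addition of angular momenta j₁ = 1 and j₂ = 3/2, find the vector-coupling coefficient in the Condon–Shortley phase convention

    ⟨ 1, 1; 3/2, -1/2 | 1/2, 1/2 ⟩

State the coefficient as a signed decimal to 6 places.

+0.408248

√[2·2!0!1!/4! · 2!0!1!2!1!0!] = √(2/3)
  +(−1)^0/∏(0,2,0,1,0,0)! = 1/2  (running 1/2)
⟨..|..⟩ = √(2/3)·(1/2) = +0.408248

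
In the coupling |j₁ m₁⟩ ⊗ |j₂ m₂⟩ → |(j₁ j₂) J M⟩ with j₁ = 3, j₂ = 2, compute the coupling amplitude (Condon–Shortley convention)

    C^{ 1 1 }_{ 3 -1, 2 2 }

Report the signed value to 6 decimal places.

j₁+j₂−J=4  J+j₁−j₂=2  J−j₁+j₂=0  j₁+j₂+J+1=7
(j₁±m₁, j₂±m₂, J±M) = (2,4,4,0,2,0)
P² = 2304/35
sum k=4..4:
  [4] +1/48 = 1/48
S = 1/48
C² = P²·S² = 1/35 ; C = +0.169031

+0.169031  (= +√(1/35))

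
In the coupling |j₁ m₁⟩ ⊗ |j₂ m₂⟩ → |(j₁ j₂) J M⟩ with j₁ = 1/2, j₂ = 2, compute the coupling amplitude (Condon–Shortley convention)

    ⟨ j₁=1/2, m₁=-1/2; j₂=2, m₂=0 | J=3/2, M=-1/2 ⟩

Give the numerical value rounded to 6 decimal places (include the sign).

√[4·1!0!3!/5! · 0!1!2!2!1!2!] = √(8/5)
  +(−1)^1/∏(1,0,0,1,0,2)! = -1/2  (running -1/2)
⟨..|..⟩ = √(8/5)·(-1/2) = -0.632456

−√(2/5) ≈ -0.632456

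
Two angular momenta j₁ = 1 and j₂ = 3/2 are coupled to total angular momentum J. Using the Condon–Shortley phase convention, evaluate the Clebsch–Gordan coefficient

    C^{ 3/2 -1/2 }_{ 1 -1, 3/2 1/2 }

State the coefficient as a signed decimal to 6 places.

-0.730297  (= −√(8/15))

triangle: 1!*1!*2!/5! = 2/120
(j±m)!: 0!*2!*2!*1!*1!*2! = 8
prefactor² = (2J+1)*Δ*N² = 8/15
  k=1: −1/(1!*0!*1!*1!*0!*1!) = -1
Σ = -1  ⇒  CG² = 8/15*(-1)² = 8/15
CG = −√(8/15) = -0.730297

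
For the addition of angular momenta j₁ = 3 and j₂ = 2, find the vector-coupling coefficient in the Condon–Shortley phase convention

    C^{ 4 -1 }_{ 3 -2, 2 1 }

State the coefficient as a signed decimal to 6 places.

j₁+j₂−J=1  J+j₁−j₂=5  J−j₁+j₂=3  j₁+j₂+J+1=10
(j₁±m₁, j₂±m₂, J±M) = (1,5,3,1,3,5)
P² = 6480/7
sum k=0..1:
  [0] +1/720 = 1/720
  [1] −1/48 = -1/48
S = -7/360
C² = P²·S² = 7/20 ; C = -0.591608

−√(7/20) = -0.591608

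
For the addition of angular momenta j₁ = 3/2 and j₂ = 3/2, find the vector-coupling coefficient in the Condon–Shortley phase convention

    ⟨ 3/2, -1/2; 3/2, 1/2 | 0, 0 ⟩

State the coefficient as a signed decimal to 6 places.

+√(1/4) ≈ +0.500000

j₁+j₂−J=3  J+j₁−j₂=0  J−j₁+j₂=0  j₁+j₂+J+1=4
(j₁±m₁, j₂±m₂, J±M) = (1,2,2,1,0,0)
P² = 1
sum k=2..2:
  [2] +1/2 = 1/2
S = 1/2
C² = P²·S² = 1/4 ; C = +0.500000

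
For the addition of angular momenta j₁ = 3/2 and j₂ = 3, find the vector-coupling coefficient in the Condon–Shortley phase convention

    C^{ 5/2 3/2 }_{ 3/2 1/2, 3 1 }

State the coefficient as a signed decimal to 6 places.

√[6·2!1!4!/8! · 2!1!4!2!4!1!] = √(576/35)
  +(−1)^0/∏(0,2,1,4,0,0)! = 1/48  (running 1/48)
  +(−1)^1/∏(1,1,0,3,1,1)! = -1/6  (running -7/48)
⟨..|..⟩ = √(576/35)·(-7/48) = -0.591608

-0.591608  (= −√(7/20))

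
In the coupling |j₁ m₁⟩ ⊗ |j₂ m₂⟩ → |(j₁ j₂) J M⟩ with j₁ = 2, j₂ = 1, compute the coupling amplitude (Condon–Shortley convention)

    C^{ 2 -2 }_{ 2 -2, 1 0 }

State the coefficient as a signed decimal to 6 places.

−√(2/3) ≈ -0.816497

j₁+j₂−J=1  J+j₁−j₂=3  J−j₁+j₂=1  j₁+j₂+J+1=6
(j₁±m₁, j₂±m₂, J±M) = (0,4,1,1,0,4)
P² = 24
sum k=1..1:
  [1] −1/6 = -1/6
S = -1/6
C² = P²·S² = 2/3 ; C = -0.816497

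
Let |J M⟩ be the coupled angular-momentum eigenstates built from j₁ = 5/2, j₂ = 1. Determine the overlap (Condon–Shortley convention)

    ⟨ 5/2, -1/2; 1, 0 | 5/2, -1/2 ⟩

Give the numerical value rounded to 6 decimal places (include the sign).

-0.169031

√[6·1!4!1!/7! · 2!3!1!1!2!3!] = √(144/35)
  +(−1)^0/∏(0,1,3,1,1,0)! = 1/6  (running 1/6)
  +(−1)^1/∏(1,0,2,0,2,1)! = -1/4  (running -1/12)
⟨..|..⟩ = √(144/35)·(-1/12) = -0.169031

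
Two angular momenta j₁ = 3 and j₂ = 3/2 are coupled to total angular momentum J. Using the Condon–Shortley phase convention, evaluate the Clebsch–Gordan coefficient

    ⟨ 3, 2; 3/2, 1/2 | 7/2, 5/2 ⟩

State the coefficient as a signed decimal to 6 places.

+0.377964  (= +√(1/7))

j₁+j₂−J=1  J+j₁−j₂=5  J−j₁+j₂=2  j₁+j₂+J+1=9
(j₁±m₁, j₂±m₂, J±M) = (5,1,2,1,6,1)
P² = 6400/7
sum k=0..1:
  [0] +1/48 = 1/48
  [1] −1/120 = -1/120
S = 1/80
C² = P²·S² = 1/7 ; C = +0.377964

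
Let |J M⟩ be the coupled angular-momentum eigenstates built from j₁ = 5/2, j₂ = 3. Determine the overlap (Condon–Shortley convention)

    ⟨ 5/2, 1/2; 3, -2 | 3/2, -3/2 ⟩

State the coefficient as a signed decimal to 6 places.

√[4·4!1!2!/8! · 3!2!1!5!0!3!] = √(288/7)
  +(−1)^1/∏(1,3,1,0,0,2)! = -1/12  (running -1/12)
⟨..|..⟩ = √(288/7)·(-1/12) = -0.534522

-0.534522  (= −√(2/7))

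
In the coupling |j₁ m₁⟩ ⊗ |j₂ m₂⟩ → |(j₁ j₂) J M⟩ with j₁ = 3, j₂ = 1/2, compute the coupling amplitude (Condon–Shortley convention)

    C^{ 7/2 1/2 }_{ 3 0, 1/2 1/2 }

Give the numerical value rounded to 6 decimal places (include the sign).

j₁+j₂−J=0  J+j₁−j₂=6  J−j₁+j₂=1  j₁+j₂+J+1=8
(j₁±m₁, j₂±m₂, J±M) = (3,3,1,0,4,3)
P² = 5184/7
sum k=0..0:
  [0] +1/36 = 1/36
S = 1/36
C² = P²·S² = 4/7 ; C = +0.755929

+√(4/7) ≈ +0.755929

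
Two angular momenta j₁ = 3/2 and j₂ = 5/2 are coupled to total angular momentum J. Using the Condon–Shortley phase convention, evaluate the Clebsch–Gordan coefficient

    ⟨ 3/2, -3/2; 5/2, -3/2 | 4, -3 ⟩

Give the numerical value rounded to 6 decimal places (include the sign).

+0.790569  (= +√(5/8))

j₁+j₂−J=0  J+j₁−j₂=3  J−j₁+j₂=5  j₁+j₂+J+1=9
(j₁±m₁, j₂±m₂, J±M) = (0,3,1,4,1,7)
P² = 12960
sum k=0..0:
  [0] +1/144 = 1/144
S = 1/144
C² = P²·S² = 5/8 ; C = +0.790569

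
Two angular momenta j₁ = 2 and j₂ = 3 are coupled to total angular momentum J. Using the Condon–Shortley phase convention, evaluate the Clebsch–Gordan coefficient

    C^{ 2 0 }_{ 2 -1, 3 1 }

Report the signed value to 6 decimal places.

triangle: 3!×1!×3!/8! = 36/40320
(j±m)!: 1!×3!×4!×2!×2!×2! = 1152
prefactor² = (2J+1)×Δ×N² = 36/7
  k=2: +1/(2!×1!×1!×2!×0!×1!) = 1/4
  k=3: −1/(3!×0!×0!×1!×1!×2!) = -1/12
Σ = 1/6  ⇒  CG² = 36/7×1/6² = 1/7
CG = +√(1/7) = +0.377964

+√(1/7) ≈ +0.377964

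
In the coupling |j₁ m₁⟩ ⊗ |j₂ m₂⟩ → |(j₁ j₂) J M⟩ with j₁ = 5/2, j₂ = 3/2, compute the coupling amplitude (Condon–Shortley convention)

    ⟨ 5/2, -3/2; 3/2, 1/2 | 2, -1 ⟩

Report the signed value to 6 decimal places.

+√(1/42) ≈ +0.154303

triangle: 2!·3!·1!/7! = 12/5040
(j±m)!: 1!·4!·2!·1!·1!·3! = 288
prefactor² = (2J+1)·Δ·N² = 24/7
  k=1: −1/(1!·1!·3!·1!·0!·0!) = -1/6
  k=2: +1/(2!·0!·2!·0!·1!·1!) = 1/4
Σ = 1/12  ⇒  CG² = 24/7·1/12² = 1/42
CG = +√(1/42) = +0.154303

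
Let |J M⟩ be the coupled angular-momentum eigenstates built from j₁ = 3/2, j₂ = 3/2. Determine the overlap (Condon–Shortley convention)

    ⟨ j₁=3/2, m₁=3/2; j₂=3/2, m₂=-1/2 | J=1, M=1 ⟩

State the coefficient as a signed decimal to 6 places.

+√(3/10) = +0.547723

√[3·2!1!1!/5! · 3!0!1!2!2!0!] = √(6/5)
  +(−1)^0/∏(0,2,0,1,1,0)! = 1/2  (running 1/2)
⟨..|..⟩ = √(6/5)·(1/2) = +0.547723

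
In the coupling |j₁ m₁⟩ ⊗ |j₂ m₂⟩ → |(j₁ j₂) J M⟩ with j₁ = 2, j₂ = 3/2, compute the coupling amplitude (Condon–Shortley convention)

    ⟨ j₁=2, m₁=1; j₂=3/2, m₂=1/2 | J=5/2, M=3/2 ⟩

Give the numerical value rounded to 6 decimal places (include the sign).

triangle: 1!×3!×2!/7! = 12/5040
(j±m)!: 3!×1!×2!×1!×4!×1! = 288
prefactor² = (2J+1)×Δ×N² = 144/35
  k=0: +1/(0!×1!×1!×2!×2!×0!) = 1/4
  k=1: −1/(1!×0!×0!×1!×3!×1!) = -1/6
Σ = 1/12  ⇒  CG² = 144/35×1/12² = 1/35
CG = +√(1/35) = +0.169031

+0.169031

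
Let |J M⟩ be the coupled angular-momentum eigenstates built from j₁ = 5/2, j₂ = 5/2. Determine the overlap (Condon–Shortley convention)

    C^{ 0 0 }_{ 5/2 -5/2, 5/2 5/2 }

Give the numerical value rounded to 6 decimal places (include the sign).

−√(1/6) = -0.408248

√[1·5!0!0!/6! · 0!5!5!0!0!0!] = √(2400)
  +(−1)^5/∏(5,0,0,0,0,0)! = -1/120  (running -1/120)
⟨..|..⟩ = √(2400)·(-1/120) = -0.408248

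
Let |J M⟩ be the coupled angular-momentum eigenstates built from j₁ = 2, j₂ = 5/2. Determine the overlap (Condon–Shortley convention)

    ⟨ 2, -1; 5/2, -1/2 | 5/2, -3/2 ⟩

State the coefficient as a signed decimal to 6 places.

√[6·2!2!3!/8! · 1!3!2!3!1!4!] = √(216/35)
  +(−1)^1/∏(1,1,2,1,0,2)! = -1/4  (running -1/4)
  +(−1)^2/∏(2,0,1,0,1,3)! = 1/12  (running -1/6)
⟨..|..⟩ = √(216/35)·(-1/6) = -0.414039

−√(6/35) = -0.414039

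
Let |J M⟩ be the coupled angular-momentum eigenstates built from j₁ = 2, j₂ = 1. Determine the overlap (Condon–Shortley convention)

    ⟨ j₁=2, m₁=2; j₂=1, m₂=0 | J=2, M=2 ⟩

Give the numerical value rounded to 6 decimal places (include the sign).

+√(2/3) ≈ +0.816497

j₁+j₂−J=1  J+j₁−j₂=3  J−j₁+j₂=1  j₁+j₂+J+1=6
(j₁±m₁, j₂±m₂, J±M) = (4,0,1,1,4,0)
P² = 24
sum k=0..0:
  [0] +1/6 = 1/6
S = 1/6
C² = P²·S² = 2/3 ; C = +0.816497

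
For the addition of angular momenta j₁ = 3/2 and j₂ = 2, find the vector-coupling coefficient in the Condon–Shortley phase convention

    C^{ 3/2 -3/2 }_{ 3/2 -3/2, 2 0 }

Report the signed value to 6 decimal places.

+√(1/5) ≈ +0.447214

j₁+j₂−J=2  J+j₁−j₂=1  J−j₁+j₂=2  j₁+j₂+J+1=6
(j₁±m₁, j₂±m₂, J±M) = (0,3,2,2,0,3)
P² = 16/5
sum k=2..2:
  [2] +1/4 = 1/4
S = 1/4
C² = P²·S² = 1/5 ; C = +0.447214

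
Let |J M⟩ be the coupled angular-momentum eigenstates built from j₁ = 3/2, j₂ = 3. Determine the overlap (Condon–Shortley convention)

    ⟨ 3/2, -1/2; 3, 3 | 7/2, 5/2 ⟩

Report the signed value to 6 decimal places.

-0.617213  (= −√(8/21))

√[8·1!2!5!/9! · 1!2!6!0!6!1!] = √(38400/7)
  +(−1)^1/∏(1,0,1,5,1,0)! = -1/120  (running -1/120)
⟨..|..⟩ = √(38400/7)·(-1/120) = -0.617213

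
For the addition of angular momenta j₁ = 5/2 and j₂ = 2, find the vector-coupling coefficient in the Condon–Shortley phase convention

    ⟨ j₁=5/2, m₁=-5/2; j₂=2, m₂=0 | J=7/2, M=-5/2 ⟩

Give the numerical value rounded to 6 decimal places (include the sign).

-0.690066

triangle: 1!*4!*3!/9! = 144/362880
(j±m)!: 0!*5!*2!*2!*1!*6! = 345600
prefactor² = (2J+1)*Δ*N² = 7680/7
  k=1: −1/(1!*0!*4!*1!*0!*2!) = -1/48
Σ = -1/48  ⇒  CG² = 7680/7*(-1/48)² = 10/21
CG = −√(10/21) = -0.690066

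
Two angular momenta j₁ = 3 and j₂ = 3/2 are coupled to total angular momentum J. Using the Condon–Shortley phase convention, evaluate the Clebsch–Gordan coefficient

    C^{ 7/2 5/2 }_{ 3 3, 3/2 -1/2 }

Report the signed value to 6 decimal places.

+√(8/21) ≈ +0.617213

√[8·1!5!2!/9! · 6!0!1!2!6!1!] = √(38400/7)
  +(−1)^0/∏(0,1,0,1,5,1)! = 1/120  (running 1/120)
⟨..|..⟩ = √(38400/7)·(1/120) = +0.617213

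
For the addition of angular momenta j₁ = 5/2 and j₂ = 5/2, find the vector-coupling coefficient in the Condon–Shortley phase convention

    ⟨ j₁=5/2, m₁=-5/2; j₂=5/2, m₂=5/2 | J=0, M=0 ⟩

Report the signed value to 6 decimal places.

√[1·5!0!0!/6! · 0!5!5!0!0!0!] = √(2400)
  +(−1)^5/∏(5,0,0,0,0,0)! = -1/120  (running -1/120)
⟨..|..⟩ = √(2400)·(-1/120) = -0.408248

−√(1/6) ≈ -0.408248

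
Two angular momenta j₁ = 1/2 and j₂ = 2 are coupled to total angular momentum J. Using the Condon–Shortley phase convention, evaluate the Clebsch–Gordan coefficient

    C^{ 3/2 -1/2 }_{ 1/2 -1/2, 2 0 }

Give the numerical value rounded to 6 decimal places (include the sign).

triangle: 1!*0!*3!/5! = 6/120
(j±m)!: 0!*1!*2!*2!*1!*2! = 8
prefactor² = (2J+1)*Δ*N² = 8/5
  k=1: −1/(1!*0!*0!*1!*0!*2!) = -1/2
Σ = -1/2  ⇒  CG² = 8/5*(-1/2)² = 2/5
CG = −√(2/5) = -0.632456

-0.632456  (= −√(2/5))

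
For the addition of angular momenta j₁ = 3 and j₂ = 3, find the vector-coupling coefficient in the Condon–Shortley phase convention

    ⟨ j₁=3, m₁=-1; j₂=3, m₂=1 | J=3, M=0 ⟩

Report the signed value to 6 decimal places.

√[7·3!3!3!/10! · 2!4!4!2!3!3!] = √(864/25)
  +(−1)^1/∏(1,2,3,3,0,0)! = -1/72  (running -1/72)
  +(−1)^2/∏(2,1,2,2,1,1)! = 1/8  (running 1/9)
  +(−1)^3/∏(3,0,1,1,2,2)! = -1/24  (running 5/72)
⟨..|..⟩ = √(864/25)·(5/72) = +0.408248

+√(1/6) ≈ +0.408248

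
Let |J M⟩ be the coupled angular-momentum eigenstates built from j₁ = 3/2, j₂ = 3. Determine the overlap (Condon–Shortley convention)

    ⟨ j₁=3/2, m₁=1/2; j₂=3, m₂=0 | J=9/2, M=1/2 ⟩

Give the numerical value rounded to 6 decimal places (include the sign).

√[10·0!3!6!/10! · 2!1!3!3!5!4!] = √(17280/7)
  +(−1)^0/∏(0,0,1,3,2,3)! = 1/72  (running 1/72)
⟨..|..⟩ = √(17280/7)·(1/72) = +0.690066

+0.690066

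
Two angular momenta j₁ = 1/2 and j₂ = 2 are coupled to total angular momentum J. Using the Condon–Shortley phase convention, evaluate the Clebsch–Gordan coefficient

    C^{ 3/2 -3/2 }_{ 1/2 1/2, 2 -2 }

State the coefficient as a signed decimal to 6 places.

+√(4/5) ≈ +0.894427

√[4·1!0!3!/5! · 1!0!0!4!0!3!] = √(144/5)
  +(−1)^0/∏(0,1,0,0,0,3)! = 1/6  (running 1/6)
⟨..|..⟩ = √(144/5)·(1/6) = +0.894427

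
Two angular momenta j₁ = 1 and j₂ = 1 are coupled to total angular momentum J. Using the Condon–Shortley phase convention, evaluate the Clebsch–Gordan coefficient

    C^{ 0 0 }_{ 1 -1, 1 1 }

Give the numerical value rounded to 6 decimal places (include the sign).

+0.577350  (= +√(1/3))

j₁+j₂−J=2  J+j₁−j₂=0  J−j₁+j₂=0  j₁+j₂+J+1=3
(j₁±m₁, j₂±m₂, J±M) = (0,2,2,0,0,0)
P² = 4/3
sum k=2..2:
  [2] +1/2 = 1/2
S = 1/2
C² = P²·S² = 1/3 ; C = +0.577350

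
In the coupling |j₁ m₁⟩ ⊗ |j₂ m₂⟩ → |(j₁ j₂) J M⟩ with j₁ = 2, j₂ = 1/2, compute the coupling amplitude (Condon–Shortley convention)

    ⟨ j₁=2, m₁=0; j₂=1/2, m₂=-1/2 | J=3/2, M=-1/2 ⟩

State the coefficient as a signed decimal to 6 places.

+√(2/5) ≈ +0.632456

√[4·1!3!0!/5! · 2!2!0!1!1!2!] = √(8/5)
  +(−1)^0/∏(0,1,2,0,1,0)! = 1/2  (running 1/2)
⟨..|..⟩ = √(8/5)·(1/2) = +0.632456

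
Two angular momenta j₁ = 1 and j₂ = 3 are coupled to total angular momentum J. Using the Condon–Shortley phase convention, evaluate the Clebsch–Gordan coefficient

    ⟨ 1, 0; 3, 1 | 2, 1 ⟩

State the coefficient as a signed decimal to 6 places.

-0.617213  (= −√(8/21))

√[5·2!0!4!/7! · 1!1!4!2!3!1!] = √(96/7)
  +(−1)^1/∏(1,1,0,3,0,1)! = -1/6  (running -1/6)
⟨..|..⟩ = √(96/7)·(-1/6) = -0.617213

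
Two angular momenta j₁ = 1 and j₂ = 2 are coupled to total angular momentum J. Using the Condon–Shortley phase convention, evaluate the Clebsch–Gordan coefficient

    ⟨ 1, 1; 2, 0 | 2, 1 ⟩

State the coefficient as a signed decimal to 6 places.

triangle: 1!·1!·3!/6! = 6/720
(j±m)!: 2!·0!·2!·2!·3!·1! = 48
prefactor² = (2J+1)·Δ·N² = 2
  k=0: +1/(0!·1!·0!·2!·1!·1!) = 1/2
Σ = 1/2  ⇒  CG² = 2·1/2² = 1/2
CG = +√(1/2) = +0.707107

+√(1/2) = +0.707107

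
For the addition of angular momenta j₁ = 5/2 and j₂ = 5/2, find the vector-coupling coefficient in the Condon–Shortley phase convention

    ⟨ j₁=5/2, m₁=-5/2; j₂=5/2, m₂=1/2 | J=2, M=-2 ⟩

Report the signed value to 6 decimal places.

√[5·3!2!2!/8! · 0!5!3!2!0!4!] = √(720/7)
  +(−1)^3/∏(3,0,2,0,0,2)! = -1/24  (running -1/24)
⟨..|..⟩ = √(720/7)·(-1/24) = -0.422577

−√(5/28) ≈ -0.422577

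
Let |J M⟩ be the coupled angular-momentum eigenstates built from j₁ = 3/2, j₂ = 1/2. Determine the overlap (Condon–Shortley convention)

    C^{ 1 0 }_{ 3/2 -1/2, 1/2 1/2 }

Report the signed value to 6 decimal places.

√[3·1!2!0!/4! · 1!2!1!0!1!1!] = √(1/2)
  +(−1)^1/∏(1,0,1,0,1,0)! = -1  (running -1)
⟨..|..⟩ = √(1/2)·(-1) = -0.707107

−√(1/2) = -0.707107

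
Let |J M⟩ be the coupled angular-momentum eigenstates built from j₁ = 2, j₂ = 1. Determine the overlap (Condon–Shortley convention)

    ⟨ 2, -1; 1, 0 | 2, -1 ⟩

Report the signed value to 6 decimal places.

√[5·1!3!1!/6! · 1!3!1!1!1!3!] = √(3/2)
  +(−1)^0/∏(0,1,3,1,0,0)! = 1/6  (running 1/6)
  +(−1)^1/∏(1,0,2,0,1,1)! = -1/2  (running -1/3)
⟨..|..⟩ = √(3/2)·(-1/3) = -0.408248

-0.408248  (= −√(1/6))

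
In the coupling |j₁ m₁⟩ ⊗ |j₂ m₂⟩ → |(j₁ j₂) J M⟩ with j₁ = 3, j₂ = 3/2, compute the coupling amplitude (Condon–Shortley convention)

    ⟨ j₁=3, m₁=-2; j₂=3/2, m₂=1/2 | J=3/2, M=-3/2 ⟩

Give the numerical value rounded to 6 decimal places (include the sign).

+√(2/7) ≈ +0.534522

√[4·3!3!0!/7! · 1!5!2!1!0!3!] = √(288/7)
  +(−1)^2/∏(2,1,3,0,0,0)! = 1/12  (running 1/12)
⟨..|..⟩ = √(288/7)·(1/12) = +0.534522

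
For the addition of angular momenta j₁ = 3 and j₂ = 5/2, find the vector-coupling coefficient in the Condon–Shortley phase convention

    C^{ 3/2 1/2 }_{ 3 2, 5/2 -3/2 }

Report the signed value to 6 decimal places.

j₁+j₂−J=4  J+j₁−j₂=2  J−j₁+j₂=1  j₁+j₂+J+1=8
(j₁±m₁, j₂±m₂, J±M) = (5,1,1,4,2,1)
P² = 192/7
sum k=0..1:
  [0] +1/24 = 1/24
  [1] −1/12 = -1/12
S = -1/24
C² = P²·S² = 1/21 ; C = -0.218218

−√(1/21) = -0.218218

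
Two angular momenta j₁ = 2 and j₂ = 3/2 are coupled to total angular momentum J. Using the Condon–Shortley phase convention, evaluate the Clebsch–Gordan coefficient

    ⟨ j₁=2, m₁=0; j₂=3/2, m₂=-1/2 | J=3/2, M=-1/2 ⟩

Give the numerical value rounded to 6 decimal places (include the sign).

−√(1/5) = -0.447214

j₁+j₂−J=2  J+j₁−j₂=2  J−j₁+j₂=1  j₁+j₂+J+1=6
(j₁±m₁, j₂±m₂, J±M) = (2,2,1,2,1,2)
P² = 16/45
sum k=0..1:
  [0] +1/4 = 1/4
  [1] −1/1 = -1
S = -3/4
C² = P²·S² = 1/5 ; C = -0.447214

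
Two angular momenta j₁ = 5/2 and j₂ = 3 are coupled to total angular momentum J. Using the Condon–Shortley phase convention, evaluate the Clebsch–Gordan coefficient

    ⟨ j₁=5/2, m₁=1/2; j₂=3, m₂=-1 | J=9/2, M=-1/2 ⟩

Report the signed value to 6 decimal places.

triangle: 1!·4!·5!/11! = 2880/39916800
(j±m)!: 3!·2!·2!·4!·4!·5! = 1658880
prefactor² = (2J+1)·Δ·N² = 92160/77
  k=0: +1/(0!·1!·2!·2!·2!·3!) = 1/48
  k=1: −1/(1!·0!·1!·1!·3!·4!) = -1/144
Σ = 1/72  ⇒  CG² = 92160/77·1/72² = 160/693
CG = +√(160/693) = +0.480500

+√(160/693) = +0.480500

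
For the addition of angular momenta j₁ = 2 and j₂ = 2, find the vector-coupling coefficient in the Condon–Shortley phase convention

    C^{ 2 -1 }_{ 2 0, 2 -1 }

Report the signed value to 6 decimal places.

j₁+j₂−J=2  J+j₁−j₂=2  J−j₁+j₂=2  j₁+j₂+J+1=7
(j₁±m₁, j₂±m₂, J±M) = (2,2,1,3,1,3)
P² = 8/7
sum k=0..1:
  [0] +1/4 = 1/4
  [1] −1/2 = -1/2
S = -1/4
C² = P²·S² = 1/14 ; C = -0.267261

-0.267261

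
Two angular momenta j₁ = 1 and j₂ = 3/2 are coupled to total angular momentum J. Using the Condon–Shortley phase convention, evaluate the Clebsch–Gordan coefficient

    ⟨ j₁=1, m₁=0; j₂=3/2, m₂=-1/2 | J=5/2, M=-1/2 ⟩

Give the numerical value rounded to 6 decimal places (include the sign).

√[6·0!2!3!/6! · 1!1!1!2!2!3!] = √(12/5)
  +(−1)^0/∏(0,0,1,1,1,2)! = 1/2  (running 1/2)
⟨..|..⟩ = √(12/5)·(1/2) = +0.774597

+√(3/5) = +0.774597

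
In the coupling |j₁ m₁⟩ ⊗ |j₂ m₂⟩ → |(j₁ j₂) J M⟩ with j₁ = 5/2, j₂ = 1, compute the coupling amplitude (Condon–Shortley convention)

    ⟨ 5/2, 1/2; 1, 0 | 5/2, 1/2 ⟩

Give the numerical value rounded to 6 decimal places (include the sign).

triangle: 1!×4!×1!/7! = 24/5040
(j±m)!: 3!×2!×1!×1!×3!×2! = 144
prefactor² = (2J+1)×Δ×N² = 144/35
  k=0: +1/(0!×1!×2!×1!×2!×0!) = 1/4
  k=1: −1/(1!×0!×1!×0!×3!×1!) = -1/6
Σ = 1/12  ⇒  CG² = 144/35×1/12² = 1/35
CG = +√(1/35) = +0.169031

+0.169031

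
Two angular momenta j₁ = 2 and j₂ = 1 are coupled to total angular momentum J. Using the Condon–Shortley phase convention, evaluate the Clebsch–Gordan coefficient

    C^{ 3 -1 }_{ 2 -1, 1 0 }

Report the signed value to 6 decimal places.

+0.730297  (= +√(8/15))

triangle: 0!×4!×2!/7! = 48/5040
(j±m)!: 1!×3!×1!×1!×2!×4! = 288
prefactor² = (2J+1)×Δ×N² = 96/5
  k=0: +1/(0!×0!×3!×1!×1!×1!) = 1/6
Σ = 1/6  ⇒  CG² = 96/5×1/6² = 8/15
CG = +√(8/15) = +0.730297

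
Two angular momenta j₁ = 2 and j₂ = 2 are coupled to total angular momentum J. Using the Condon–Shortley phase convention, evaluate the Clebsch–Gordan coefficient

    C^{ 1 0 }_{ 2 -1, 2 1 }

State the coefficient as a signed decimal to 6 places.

triangle: 3!×1!×1!/6! = 6/720
(j±m)!: 1!×3!×3!×1!×1!×1! = 36
prefactor² = (2J+1)×Δ×N² = 9/10
  k=2: +1/(2!×1!×1!×1!×0!×0!) = 1/2
  k=3: −1/(3!×0!×0!×0!×1!×1!) = -1/6
Σ = 1/3  ⇒  CG² = 9/10×1/3² = 1/10
CG = +√(1/10) = +0.316228

+0.316228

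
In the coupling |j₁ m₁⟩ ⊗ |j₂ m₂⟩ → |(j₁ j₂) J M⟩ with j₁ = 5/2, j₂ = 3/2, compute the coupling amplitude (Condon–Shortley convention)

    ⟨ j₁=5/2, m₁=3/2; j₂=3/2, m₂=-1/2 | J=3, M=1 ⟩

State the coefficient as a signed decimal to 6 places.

triangle: 1!×4!×2!/8! = 48/40320
(j±m)!: 4!×1!×1!×2!×4!×2! = 2304
prefactor² = (2J+1)×Δ×N² = 96/5
  k=0: +1/(0!×1!×1!×1!×3!×1!) = 1/6
  k=1: −1/(1!×0!×0!×0!×4!×2!) = -1/48
Σ = 7/48  ⇒  CG² = 96/5×7/48² = 49/120
CG = +√(49/120) = +0.639010

+√(49/120) ≈ +0.639010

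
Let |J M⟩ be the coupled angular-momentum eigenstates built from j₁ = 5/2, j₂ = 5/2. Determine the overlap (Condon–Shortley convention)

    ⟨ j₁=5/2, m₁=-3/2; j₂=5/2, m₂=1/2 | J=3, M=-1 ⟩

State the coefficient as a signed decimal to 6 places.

triangle: 2!×3!×3!/9! = 72/362880
(j±m)!: 1!×4!×3!×2!×2!×4! = 13824
prefactor² = (2J+1)×Δ×N² = 96/5
  k=1: −1/(1!×1!×3!×2!×0!×1!) = -1/12
  k=2: +1/(2!×0!×2!×1!×1!×2!) = 1/8
Σ = 1/24  ⇒  CG² = 96/5×1/24² = 1/30
CG = +√(1/30) = +0.182574

+0.182574  (= +√(1/30))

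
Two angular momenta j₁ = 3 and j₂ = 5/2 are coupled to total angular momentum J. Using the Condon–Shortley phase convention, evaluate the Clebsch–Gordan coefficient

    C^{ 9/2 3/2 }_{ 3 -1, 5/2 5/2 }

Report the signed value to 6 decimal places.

√[10·1!5!4!/11! · 2!4!5!0!6!3!] = √(1382400/77)
  +(−1)^1/∏(1,0,3,4,2,0)! = -1/288  (running -1/288)
⟨..|..⟩ = √(1382400/77)·(-1/288) = -0.465242

−√(50/231) = -0.465242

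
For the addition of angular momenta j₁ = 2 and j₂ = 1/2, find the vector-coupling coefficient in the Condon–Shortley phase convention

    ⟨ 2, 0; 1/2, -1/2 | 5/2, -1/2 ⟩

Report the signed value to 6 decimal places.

+√(3/5) ≈ +0.774597

triangle: 0!×4!×1!/6! = 24/720
(j±m)!: 2!×2!×0!×1!×2!×3! = 48
prefactor² = (2J+1)×Δ×N² = 48/5
  k=0: +1/(0!×0!×2!×0!×2!×1!) = 1/4
Σ = 1/4  ⇒  CG² = 48/5×1/4² = 3/5
CG = +√(3/5) = +0.774597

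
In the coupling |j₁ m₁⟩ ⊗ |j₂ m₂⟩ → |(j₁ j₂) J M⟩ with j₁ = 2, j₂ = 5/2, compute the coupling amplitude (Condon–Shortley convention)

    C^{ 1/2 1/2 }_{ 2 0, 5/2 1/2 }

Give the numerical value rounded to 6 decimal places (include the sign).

+√(1/5) = +0.447214

√[2·4!0!1!/6! · 2!2!3!2!1!0!] = √(16/5)
  +(−1)^2/∏(2,2,0,1,0,0)! = 1/4  (running 1/4)
⟨..|..⟩ = √(16/5)·(1/4) = +0.447214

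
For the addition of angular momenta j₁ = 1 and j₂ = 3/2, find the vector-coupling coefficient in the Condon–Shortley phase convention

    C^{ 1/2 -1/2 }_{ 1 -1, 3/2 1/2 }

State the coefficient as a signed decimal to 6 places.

+√(1/6) ≈ +0.408248

√[2·2!0!1!/4! · 0!2!2!1!0!1!] = √(2/3)
  +(−1)^2/∏(2,0,0,0,0,1)! = 1/2  (running 1/2)
⟨..|..⟩ = √(2/3)·(1/2) = +0.408248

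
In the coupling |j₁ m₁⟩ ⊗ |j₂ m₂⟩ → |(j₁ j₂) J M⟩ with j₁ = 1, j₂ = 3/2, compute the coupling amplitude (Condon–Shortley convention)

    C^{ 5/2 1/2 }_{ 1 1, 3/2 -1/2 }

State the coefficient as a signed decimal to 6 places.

j₁+j₂−J=0  J+j₁−j₂=2  J−j₁+j₂=3  j₁+j₂+J+1=6
(j₁±m₁, j₂±m₂, J±M) = (2,0,1,2,3,2)
P² = 24/5
sum k=0..0:
  [0] +1/4 = 1/4
S = 1/4
C² = P²·S² = 3/10 ; C = +0.547723

+0.547723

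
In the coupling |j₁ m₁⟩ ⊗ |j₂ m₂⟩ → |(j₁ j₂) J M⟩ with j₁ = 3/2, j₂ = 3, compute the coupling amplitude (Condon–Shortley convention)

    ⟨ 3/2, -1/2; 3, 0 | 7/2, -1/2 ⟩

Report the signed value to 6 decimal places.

j₁+j₂−J=1  J+j₁−j₂=2  J−j₁+j₂=5  j₁+j₂+J+1=9
(j₁±m₁, j₂±m₂, J±M) = (1,2,3,3,3,4)
P² = 384/7
sum k=0..1:
  [0] +1/24 = 1/24
  [1] −1/12 = -1/12
S = -1/24
C² = P²·S² = 2/21 ; C = -0.308607

-0.308607  (= −√(2/21))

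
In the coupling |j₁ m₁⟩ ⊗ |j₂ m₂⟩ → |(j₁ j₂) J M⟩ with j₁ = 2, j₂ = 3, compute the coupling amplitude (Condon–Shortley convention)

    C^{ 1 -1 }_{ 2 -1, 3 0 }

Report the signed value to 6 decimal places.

triangle: 4!×0!×2!/7! = 48/5040
(j±m)!: 1!×3!×3!×3!×0!×2! = 432
prefactor² = (2J+1)×Δ×N² = 432/35
  k=3: −1/(3!×1!×0!×0!×0!×2!) = -1/12
Σ = -1/12  ⇒  CG² = 432/35×(-1/12)² = 3/35
CG = −√(3/35) = -0.292770

−√(3/35) ≈ -0.292770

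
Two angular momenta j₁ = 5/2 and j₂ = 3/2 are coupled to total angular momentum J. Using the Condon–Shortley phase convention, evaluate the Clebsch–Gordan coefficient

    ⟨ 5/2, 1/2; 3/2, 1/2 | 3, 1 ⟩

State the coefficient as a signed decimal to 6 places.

−√(1/60) = -0.129099

√[7·1!4!2!/8! · 3!2!2!1!4!2!] = √(48/5)
  +(−1)^0/∏(0,1,2,2,2,0)! = 1/8  (running 1/8)
  +(−1)^1/∏(1,0,1,1,3,1)! = -1/6  (running -1/24)
⟨..|..⟩ = √(48/5)·(-1/24) = -0.129099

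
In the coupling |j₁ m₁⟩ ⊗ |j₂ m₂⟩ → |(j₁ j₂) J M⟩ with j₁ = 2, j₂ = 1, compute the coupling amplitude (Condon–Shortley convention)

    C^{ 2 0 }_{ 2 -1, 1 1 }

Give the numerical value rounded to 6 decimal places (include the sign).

−√(1/2) ≈ -0.707107

√[5·1!3!1!/6! · 1!3!2!0!2!2!] = √(2)
  +(−1)^1/∏(1,0,2,1,1,0)! = -1/2  (running -1/2)
⟨..|..⟩ = √(2)·(-1/2) = -0.707107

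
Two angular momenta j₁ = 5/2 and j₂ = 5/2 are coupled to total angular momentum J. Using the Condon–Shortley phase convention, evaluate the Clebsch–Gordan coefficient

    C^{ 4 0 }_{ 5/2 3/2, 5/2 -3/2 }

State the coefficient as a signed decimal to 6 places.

+√(9/28) = +0.566947

j₁+j₂−J=1  J+j₁−j₂=4  J−j₁+j₂=4  j₁+j₂+J+1=10
(j₁±m₁, j₂±m₂, J±M) = (4,1,1,4,4,4)
P² = 82944/175
sum k=0..1:
  [0] +1/36 = 1/36
  [1] −1/576 = -1/576
S = 5/192
C² = P²·S² = 9/28 ; C = +0.566947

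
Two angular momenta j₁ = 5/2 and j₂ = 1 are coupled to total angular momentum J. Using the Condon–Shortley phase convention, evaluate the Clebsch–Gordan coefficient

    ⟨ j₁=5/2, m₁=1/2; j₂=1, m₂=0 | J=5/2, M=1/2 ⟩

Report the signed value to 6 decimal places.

j₁+j₂−J=1  J+j₁−j₂=4  J−j₁+j₂=1  j₁+j₂+J+1=7
(j₁±m₁, j₂±m₂, J±M) = (3,2,1,1,3,2)
P² = 144/35
sum k=0..1:
  [0] +1/4 = 1/4
  [1] −1/6 = -1/6
S = 1/12
C² = P²·S² = 1/35 ; C = +0.169031

+0.169031  (= +√(1/35))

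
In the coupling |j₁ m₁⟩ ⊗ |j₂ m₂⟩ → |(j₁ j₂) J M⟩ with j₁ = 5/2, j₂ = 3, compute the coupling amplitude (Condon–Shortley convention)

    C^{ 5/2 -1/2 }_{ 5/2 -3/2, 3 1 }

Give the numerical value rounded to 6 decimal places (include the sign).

j₁+j₂−J=3  J+j₁−j₂=2  J−j₁+j₂=3  j₁+j₂+J+1=9
(j₁±m₁, j₂±m₂, J±M) = (1,4,4,2,2,3)
P² = 576/35
sum k=2..3:
  [2] +1/8 = 1/8
  [3] −1/12 = -1/12
S = 1/24
C² = P²·S² = 1/35 ; C = +0.169031

+√(1/35) ≈ +0.169031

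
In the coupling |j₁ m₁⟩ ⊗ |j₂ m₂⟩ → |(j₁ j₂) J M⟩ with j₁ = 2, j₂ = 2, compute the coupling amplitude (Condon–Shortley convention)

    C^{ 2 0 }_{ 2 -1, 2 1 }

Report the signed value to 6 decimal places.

triangle: 2!×2!×2!/7! = 8/5040
(j±m)!: 1!×3!×3!×1!×2!×2! = 144
prefactor² = (2J+1)×Δ×N² = 8/7
  k=1: −1/(1!×1!×2!×2!×0!×0!) = -1/4
  k=2: +1/(2!×0!×1!×1!×1!×1!) = 1/2
Σ = 1/4  ⇒  CG² = 8/7×1/4² = 1/14
CG = +√(1/14) = +0.267261

+0.267261  (= +√(1/14))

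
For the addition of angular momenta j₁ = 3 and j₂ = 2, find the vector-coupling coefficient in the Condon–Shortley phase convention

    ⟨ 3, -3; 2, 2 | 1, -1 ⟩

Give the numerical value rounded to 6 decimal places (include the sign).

+0.654654

√[3·4!2!0!/7! · 0!6!4!0!0!2!] = √(6912/7)
  +(−1)^4/∏(4,0,2,0,0,0)! = 1/48  (running 1/48)
⟨..|..⟩ = √(6912/7)·(1/48) = +0.654654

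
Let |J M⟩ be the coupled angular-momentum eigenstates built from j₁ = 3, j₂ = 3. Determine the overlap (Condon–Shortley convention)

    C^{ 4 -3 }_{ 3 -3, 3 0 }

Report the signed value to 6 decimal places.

+√(9/22) = +0.639602

√[9·2!4!4!/11! · 0!6!3!3!1!7!] = √(373248/11)
  +(−1)^2/∏(2,0,4,1,0,3)! = 1/288  (running 1/288)
⟨..|..⟩ = √(373248/11)·(1/288) = +0.639602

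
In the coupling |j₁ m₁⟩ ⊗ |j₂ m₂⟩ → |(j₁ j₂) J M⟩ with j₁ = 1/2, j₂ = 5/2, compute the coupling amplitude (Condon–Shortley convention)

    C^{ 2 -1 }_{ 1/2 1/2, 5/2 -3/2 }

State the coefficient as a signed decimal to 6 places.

+√(2/3) ≈ +0.816497

√[5·1!0!4!/6! · 1!0!1!4!1!3!] = √(24)
  +(−1)^0/∏(0,1,0,1,0,3)! = 1/6  (running 1/6)
⟨..|..⟩ = √(24)·(1/6) = +0.816497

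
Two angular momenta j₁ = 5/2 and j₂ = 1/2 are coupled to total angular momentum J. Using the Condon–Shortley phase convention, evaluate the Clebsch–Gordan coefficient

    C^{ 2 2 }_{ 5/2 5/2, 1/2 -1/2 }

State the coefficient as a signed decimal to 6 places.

j₁+j₂−J=1  J+j₁−j₂=4  J−j₁+j₂=0  j₁+j₂+J+1=6
(j₁±m₁, j₂±m₂, J±M) = (5,0,0,1,4,0)
P² = 480
sum k=0..0:
  [0] +1/24 = 1/24
S = 1/24
C² = P²·S² = 5/6 ; C = +0.912871

+√(5/6) = +0.912871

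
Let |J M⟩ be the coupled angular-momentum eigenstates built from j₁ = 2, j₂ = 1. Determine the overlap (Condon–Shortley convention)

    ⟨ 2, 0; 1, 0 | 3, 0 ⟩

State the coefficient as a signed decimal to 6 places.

+√(3/5) ≈ +0.774597

triangle: 0!*4!*2!/7! = 48/5040
(j±m)!: 2!*2!*1!*1!*3!*3! = 144
prefactor² = (2J+1)*Δ*N² = 48/5
  k=0: +1/(0!*0!*2!*1!*2!*1!) = 1/4
Σ = 1/4  ⇒  CG² = 48/5*1/4² = 3/5
CG = +√(3/5) = +0.774597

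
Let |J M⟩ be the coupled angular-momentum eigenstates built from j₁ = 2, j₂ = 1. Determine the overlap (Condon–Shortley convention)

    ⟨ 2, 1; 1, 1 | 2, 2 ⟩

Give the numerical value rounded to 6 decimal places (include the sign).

-0.577350

√[5·1!3!1!/6! · 3!1!2!0!4!0!] = √(12)
  +(−1)^1/∏(1,0,0,1,3,0)! = -1/6  (running -1/6)
⟨..|..⟩ = √(12)·(-1/6) = -0.577350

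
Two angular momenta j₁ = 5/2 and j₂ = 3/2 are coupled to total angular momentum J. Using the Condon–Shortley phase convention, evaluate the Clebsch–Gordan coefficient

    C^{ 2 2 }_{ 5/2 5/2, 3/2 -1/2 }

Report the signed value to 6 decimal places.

+0.690066

triangle: 2!*3!*1!/7! = 12/5040
(j±m)!: 5!*0!*1!*2!*4!*0! = 5760
prefactor² = (2J+1)*Δ*N² = 480/7
  k=0: +1/(0!*2!*0!*1!*3!*0!) = 1/12
Σ = 1/12  ⇒  CG² = 480/7*1/12² = 10/21
CG = +√(10/21) = +0.690066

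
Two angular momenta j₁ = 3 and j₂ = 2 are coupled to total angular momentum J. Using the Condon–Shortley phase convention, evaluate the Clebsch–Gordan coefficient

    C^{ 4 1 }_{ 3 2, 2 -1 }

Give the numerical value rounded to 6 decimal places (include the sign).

√[9·1!5!3!/10! · 5!1!1!3!5!3!] = √(6480/7)
  +(−1)^0/∏(0,1,1,1,4,2)! = 1/48  (running 1/48)
  +(−1)^1/∏(1,0,0,0,5,3)! = -1/720  (running 7/360)
⟨..|..⟩ = √(6480/7)·(7/360) = +0.591608

+0.591608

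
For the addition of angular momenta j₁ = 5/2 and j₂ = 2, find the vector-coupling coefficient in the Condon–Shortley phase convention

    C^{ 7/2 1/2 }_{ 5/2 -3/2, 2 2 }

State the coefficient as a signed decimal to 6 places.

triangle: 1!·4!·3!/9! = 144/362880
(j±m)!: 1!·4!·4!·0!·4!·3! = 82944
prefactor² = (2J+1)·Δ·N² = 9216/35
  k=1: −1/(1!·0!·3!·3!·1!·0!) = -1/36
Σ = -1/36  ⇒  CG² = 9216/35·(-1/36)² = 64/315
CG = −√(64/315) = -0.450749

-0.450749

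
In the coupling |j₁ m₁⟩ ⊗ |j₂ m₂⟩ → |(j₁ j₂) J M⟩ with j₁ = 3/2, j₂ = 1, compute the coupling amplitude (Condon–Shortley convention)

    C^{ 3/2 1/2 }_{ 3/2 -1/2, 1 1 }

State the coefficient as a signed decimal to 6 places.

triangle: 1!*2!*1!/5! = 2/120
(j±m)!: 1!*2!*2!*0!*2!*1! = 8
prefactor² = (2J+1)*Δ*N² = 8/15
  k=1: −1/(1!*0!*1!*1!*1!*0!) = -1
Σ = -1  ⇒  CG² = 8/15*(-1)² = 8/15
CG = −√(8/15) = -0.730297

−√(8/15) ≈ -0.730297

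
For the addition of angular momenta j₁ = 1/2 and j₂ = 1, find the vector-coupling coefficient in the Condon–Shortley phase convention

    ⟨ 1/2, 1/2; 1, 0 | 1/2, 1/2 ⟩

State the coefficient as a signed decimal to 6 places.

j₁+j₂−J=1  J+j₁−j₂=0  J−j₁+j₂=1  j₁+j₂+J+1=3
(j₁±m₁, j₂±m₂, J±M) = (1,0,1,1,1,0)
P² = 1/3
sum k=0..0:
  [0] +1/1 = 1
S = 1
C² = P²·S² = 1/3 ; C = +0.577350

+0.577350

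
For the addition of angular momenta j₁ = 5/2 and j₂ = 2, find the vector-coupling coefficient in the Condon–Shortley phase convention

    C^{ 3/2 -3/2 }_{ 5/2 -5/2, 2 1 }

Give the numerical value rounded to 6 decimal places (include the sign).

j₁+j₂−J=3  J+j₁−j₂=2  J−j₁+j₂=1  j₁+j₂+J+1=7
(j₁±m₁, j₂±m₂, J±M) = (0,5,3,1,0,3)
P² = 288/7
sum k=3..3:
  [3] −1/12 = -1/12
S = -1/12
C² = P²·S² = 2/7 ; C = -0.534522

−√(2/7) = -0.534522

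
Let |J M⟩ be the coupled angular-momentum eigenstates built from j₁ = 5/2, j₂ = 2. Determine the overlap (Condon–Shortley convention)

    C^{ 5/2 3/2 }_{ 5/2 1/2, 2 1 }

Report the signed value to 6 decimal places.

triangle: 2!×3!×2!/8! = 24/40320
(j±m)!: 3!×2!×3!×1!×4!×1! = 1728
prefactor² = (2J+1)×Δ×N² = 216/35
  k=1: −1/(1!×1!×1!×2!×2!×0!) = -1/4
  k=2: +1/(2!×0!×0!×1!×3!×1!) = 1/12
Σ = -1/6  ⇒  CG² = 216/35×(-1/6)² = 6/35
CG = −√(6/35) = -0.414039

−√(6/35) = -0.414039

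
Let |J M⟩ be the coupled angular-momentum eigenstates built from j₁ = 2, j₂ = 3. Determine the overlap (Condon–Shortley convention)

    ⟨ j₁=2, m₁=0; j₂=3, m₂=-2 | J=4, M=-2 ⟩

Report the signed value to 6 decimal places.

j₁+j₂−J=1  J+j₁−j₂=3  J−j₁+j₂=5  j₁+j₂+J+1=10
(j₁±m₁, j₂±m₂, J±M) = (2,2,1,5,2,6)
P² = 8640/7
sum k=0..1:
  [0] +1/48 = 1/48
  [1] −1/240 = -1/240
S = 1/60
C² = P²·S² = 12/35 ; C = +0.585540

+√(12/35) ≈ +0.585540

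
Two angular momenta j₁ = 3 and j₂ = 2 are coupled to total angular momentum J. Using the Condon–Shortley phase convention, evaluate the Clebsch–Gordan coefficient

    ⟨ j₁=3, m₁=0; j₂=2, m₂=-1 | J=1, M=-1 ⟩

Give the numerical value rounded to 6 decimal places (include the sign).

−√(3/35) = -0.292770

√[3·4!2!0!/7! · 3!3!1!3!0!2!] = √(432/35)
  +(−1)^1/∏(1,3,2,0,0,0)! = -1/12  (running -1/12)
⟨..|..⟩ = √(432/35)·(-1/12) = -0.292770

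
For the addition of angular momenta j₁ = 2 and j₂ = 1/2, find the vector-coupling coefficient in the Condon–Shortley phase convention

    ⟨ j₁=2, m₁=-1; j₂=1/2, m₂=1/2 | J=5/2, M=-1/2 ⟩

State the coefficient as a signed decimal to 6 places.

+0.632456  (= +√(2/5))

√[6·0!4!1!/6! · 1!3!1!0!2!3!] = √(72/5)
  +(−1)^0/∏(0,0,3,1,1,0)! = 1/6  (running 1/6)
⟨..|..⟩ = √(72/5)·(1/6) = +0.632456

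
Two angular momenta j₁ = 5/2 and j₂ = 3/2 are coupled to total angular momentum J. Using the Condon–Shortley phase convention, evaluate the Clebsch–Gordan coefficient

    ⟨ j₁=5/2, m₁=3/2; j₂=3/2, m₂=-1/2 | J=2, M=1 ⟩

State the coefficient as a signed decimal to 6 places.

triangle: 2!·3!·1!/7! = 12/5040
(j±m)!: 4!·1!·1!·2!·3!·1! = 288
prefactor² = (2J+1)·Δ·N² = 24/7
  k=0: +1/(0!·2!·1!·1!·2!·0!) = 1/4
  k=1: −1/(1!·1!·0!·0!·3!·1!) = -1/6
Σ = 1/12  ⇒  CG² = 24/7·1/12² = 1/42
CG = +√(1/42) = +0.154303

+√(1/42) = +0.154303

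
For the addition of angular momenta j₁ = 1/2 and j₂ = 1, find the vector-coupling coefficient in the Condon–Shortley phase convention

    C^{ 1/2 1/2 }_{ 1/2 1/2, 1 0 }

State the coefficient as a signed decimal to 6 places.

+√(1/3) ≈ +0.577350

triangle: 1!·0!·1!/3! = 1/6
(j±m)!: 1!·0!·1!·1!·1!·0! = 1
prefactor² = (2J+1)·Δ·N² = 1/3
  k=0: +1/(0!·1!·0!·1!·0!·0!) = 1
Σ = 1  ⇒  CG² = 1/3·1² = 1/3
CG = +√(1/3) = +0.577350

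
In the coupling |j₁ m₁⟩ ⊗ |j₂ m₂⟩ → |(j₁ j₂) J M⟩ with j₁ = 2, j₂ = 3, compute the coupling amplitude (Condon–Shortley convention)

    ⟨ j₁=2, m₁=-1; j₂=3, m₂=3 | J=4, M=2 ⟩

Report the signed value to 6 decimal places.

j₁+j₂−J=1  J+j₁−j₂=3  J−j₁+j₂=5  j₁+j₂+J+1=10
(j₁±m₁, j₂±m₂, J±M) = (1,3,6,0,6,2)
P² = 77760/7
sum k=1..1:
  [1] −1/240 = -1/240
S = -1/240
C² = P²·S² = 27/140 ; C = -0.439155

-0.439155  (= −√(27/140))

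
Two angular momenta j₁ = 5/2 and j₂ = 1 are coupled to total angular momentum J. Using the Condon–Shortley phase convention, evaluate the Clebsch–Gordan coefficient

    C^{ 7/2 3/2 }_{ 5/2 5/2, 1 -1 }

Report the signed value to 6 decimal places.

√[8·0!5!2!/8! · 5!0!0!2!5!2!] = √(19200/7)
  +(−1)^0/∏(0,0,0,0,5,2)! = 1/240  (running 1/240)
⟨..|..⟩ = √(19200/7)·(1/240) = +0.218218

+0.218218  (= +√(1/21))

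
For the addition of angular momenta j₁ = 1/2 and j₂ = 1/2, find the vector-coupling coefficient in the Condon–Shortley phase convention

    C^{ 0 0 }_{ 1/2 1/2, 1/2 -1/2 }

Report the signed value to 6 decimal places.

+0.707107

√[1·1!0!0!/2! · 1!0!0!1!0!0!] = √(1/2)
  +(−1)^0/∏(0,1,0,0,0,0)! = 1  (running 1)
⟨..|..⟩ = √(1/2)·(1) = +0.707107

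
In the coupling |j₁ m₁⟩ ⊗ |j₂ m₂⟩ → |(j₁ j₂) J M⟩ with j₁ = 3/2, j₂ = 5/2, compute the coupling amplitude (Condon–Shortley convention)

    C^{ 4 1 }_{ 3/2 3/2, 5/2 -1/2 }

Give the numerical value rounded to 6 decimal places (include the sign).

triangle: 0!×3!×5!/9! = 720/362880
(j±m)!: 3!×0!×2!×3!×5!×3! = 51840
prefactor² = (2J+1)×Δ×N² = 6480/7
  k=0: +1/(0!×0!×0!×2!×3!×3!) = 1/72
Σ = 1/72  ⇒  CG² = 6480/7×1/72² = 5/28
CG = +√(5/28) = +0.422577

+0.422577  (= +√(5/28))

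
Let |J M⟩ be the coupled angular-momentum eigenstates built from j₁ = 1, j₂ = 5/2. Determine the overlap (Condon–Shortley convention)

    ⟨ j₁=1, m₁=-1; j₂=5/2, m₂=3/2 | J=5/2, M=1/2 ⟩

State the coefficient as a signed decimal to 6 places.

√[6·1!1!4!/7! · 0!2!4!1!3!2!] = √(576/35)
  +(−1)^1/∏(1,0,1,3,0,1)! = -1/6  (running -1/6)
⟨..|..⟩ = √(576/35)·(-1/6) = -0.676123

-0.676123  (= −√(16/35))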